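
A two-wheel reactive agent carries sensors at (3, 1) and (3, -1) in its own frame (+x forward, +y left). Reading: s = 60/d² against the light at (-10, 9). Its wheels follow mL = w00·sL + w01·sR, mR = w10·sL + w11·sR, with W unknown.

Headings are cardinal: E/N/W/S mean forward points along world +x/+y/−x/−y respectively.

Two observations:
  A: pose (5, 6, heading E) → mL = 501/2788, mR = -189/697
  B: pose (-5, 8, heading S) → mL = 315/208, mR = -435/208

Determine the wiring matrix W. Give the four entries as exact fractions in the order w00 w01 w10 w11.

obs A: pose=(5,6,E) → sL=15/82, sR=3/17, mL=501/2788, mR=-189/697
obs B: pose=(-5,8,S) → sL=15/13, sR=15/8, mL=315/208, mR=-435/208
sensor matrix S = [[15/82, 3/17], [15/13, 15/8]]; det S = 20205/144976
solve [mL_A; mL_B] = S·[w00; w01] and [mR_A; mR_B] = S·[w10; w11]:
  w00 = 1/2, w01 = 1/2, w10 = -1, w11 = -1/2

1/2 1/2 -1 -1/2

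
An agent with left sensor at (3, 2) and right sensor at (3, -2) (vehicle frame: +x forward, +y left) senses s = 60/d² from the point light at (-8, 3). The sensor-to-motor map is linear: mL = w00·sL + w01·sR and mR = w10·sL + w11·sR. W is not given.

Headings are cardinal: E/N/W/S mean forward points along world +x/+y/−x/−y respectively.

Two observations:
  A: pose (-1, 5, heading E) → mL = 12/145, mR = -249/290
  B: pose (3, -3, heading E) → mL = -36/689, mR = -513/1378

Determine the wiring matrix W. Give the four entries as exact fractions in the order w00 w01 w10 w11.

obs A: pose=(-1,5,E) → sL=15/29, sR=3/5, mL=12/145, mR=-249/290
obs B: pose=(3,-3,E) → sL=15/53, sR=3/13, mL=-36/689, mR=-513/1378
sensor matrix S = [[15/29, 3/5], [15/53, 3/13]]; det S = -1008/19981
solve [mL_A; mL_B] = S·[w00; w01] and [mR_A; mR_B] = S·[w10; w11]:
  w00 = -1, w01 = 1, w10 = -1/2, w11 = -1

-1 1 -1/2 -1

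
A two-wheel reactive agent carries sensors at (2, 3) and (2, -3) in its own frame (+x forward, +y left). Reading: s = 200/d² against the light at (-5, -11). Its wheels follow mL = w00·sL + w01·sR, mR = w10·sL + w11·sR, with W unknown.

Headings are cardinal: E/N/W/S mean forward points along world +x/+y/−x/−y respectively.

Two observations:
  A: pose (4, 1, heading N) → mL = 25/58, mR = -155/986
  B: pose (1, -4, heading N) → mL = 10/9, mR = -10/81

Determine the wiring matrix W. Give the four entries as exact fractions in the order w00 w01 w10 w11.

obs A: pose=(4,1,N) → sL=25/29, sR=10/17, mL=25/58, mR=-155/986
obs B: pose=(1,-4,N) → sL=20/9, sR=100/81, mL=10/9, mR=-10/81
sensor matrix S = [[25/29, 10/17], [20/9, 100/81]]; det S = -9700/39933
solve [mL_A; mL_B] = S·[w00; w01] and [mR_A; mR_B] = S·[w10; w11]:
  w00 = 1/2, w01 = 0, w10 = 1/2, w11 = -1

1/2 0 1/2 -1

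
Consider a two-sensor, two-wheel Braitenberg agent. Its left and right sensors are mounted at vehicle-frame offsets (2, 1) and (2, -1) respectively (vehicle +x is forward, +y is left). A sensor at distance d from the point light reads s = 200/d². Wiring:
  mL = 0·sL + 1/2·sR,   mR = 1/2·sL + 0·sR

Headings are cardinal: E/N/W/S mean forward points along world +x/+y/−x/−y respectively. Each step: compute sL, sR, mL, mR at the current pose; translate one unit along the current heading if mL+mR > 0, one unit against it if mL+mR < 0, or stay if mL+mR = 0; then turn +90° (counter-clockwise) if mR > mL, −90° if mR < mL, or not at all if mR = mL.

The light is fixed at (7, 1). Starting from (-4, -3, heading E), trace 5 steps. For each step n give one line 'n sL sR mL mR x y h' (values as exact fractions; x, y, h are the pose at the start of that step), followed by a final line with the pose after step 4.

0 20/9 100/53 50/53 10/9 -4 -3 E
1 8/5 40/17 20/17 4/5 -3 -3 N
2 50/17 5/2 5/4 25/17 -3 -2 E
3 200/101 40/13 20/13 100/101 -2 -2 N
4 4 100/29 50/29 2 -2 -1 E
final -1 -1 N

n=0: pose=(-4,-3,E); sL=20/9, sR=100/53; mL=50/53, mR=10/9; mL+mR=980/477 → advance +1; mR−mL=80/477 → turn +1·90°
n=1: pose=(-3,-3,N); sL=8/5, sR=40/17; mL=20/17, mR=4/5; mL+mR=168/85 → advance +1; mR−mL=-32/85 → turn -1·90°
n=2: pose=(-3,-2,E); sL=50/17, sR=5/2; mL=5/4, mR=25/17; mL+mR=185/68 → advance +1; mR−mL=15/68 → turn +1·90°
n=3: pose=(-2,-2,N); sL=200/101, sR=40/13; mL=20/13, mR=100/101; mL+mR=3320/1313 → advance +1; mR−mL=-720/1313 → turn -1·90°
n=4: pose=(-2,-1,E); sL=4, sR=100/29; mL=50/29, mR=2; mL+mR=108/29 → advance +1; mR−mL=8/29 → turn +1·90°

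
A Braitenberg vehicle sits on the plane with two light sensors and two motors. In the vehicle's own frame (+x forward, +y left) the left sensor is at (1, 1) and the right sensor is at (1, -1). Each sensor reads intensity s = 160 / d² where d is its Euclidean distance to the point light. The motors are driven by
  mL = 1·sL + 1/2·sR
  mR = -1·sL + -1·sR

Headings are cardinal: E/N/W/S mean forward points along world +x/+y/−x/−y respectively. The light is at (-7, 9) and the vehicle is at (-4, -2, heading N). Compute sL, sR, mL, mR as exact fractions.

20/13 40/29 840/377 -1100/377

left sensor world pos  = (-5, -1); dL² = 104
right sensor world pos = (-3, -1); dR² = 116
sL = 160/104 = 20/13
sR = 160/116 = 40/29
mL = 1·sL + 1/2·sR = 840/377
mR = -1·sL + -1·sR = -1100/377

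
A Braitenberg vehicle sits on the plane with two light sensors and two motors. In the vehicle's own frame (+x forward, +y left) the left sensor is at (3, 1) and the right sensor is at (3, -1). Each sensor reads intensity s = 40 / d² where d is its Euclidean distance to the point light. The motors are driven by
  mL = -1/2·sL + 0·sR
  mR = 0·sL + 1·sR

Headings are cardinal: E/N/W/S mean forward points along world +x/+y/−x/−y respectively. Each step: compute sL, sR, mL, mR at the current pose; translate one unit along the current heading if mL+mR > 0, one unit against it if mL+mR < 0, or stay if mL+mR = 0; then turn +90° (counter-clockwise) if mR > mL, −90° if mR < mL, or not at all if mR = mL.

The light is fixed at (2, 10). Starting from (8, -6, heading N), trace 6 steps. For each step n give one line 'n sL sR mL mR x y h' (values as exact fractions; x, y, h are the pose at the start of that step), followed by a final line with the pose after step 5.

0 20/97 20/109 -10/97 20/109 8 -6 N
1 8/53 8/41 -4/53 8/41 8 -5 W
2 1/9 2/17 -1/18 2/17 7 -5 S
3 40/289 40/353 -20/289 40/353 7 -6 E
4 20/97 20/109 -10/97 20/109 8 -6 N
5 8/53 8/41 -4/53 8/41 8 -5 W
final 7 -5 S

n=0: pose=(8,-6,N); sL=20/97, sR=20/109; mL=-10/97, mR=20/109; mL+mR=850/10573 → advance +1; mR−mL=3030/10573 → turn +1·90°
n=1: pose=(8,-5,W); sL=8/53, sR=8/41; mL=-4/53, mR=8/41; mL+mR=260/2173 → advance +1; mR−mL=588/2173 → turn +1·90°
n=2: pose=(7,-5,S); sL=1/9, sR=2/17; mL=-1/18, mR=2/17; mL+mR=19/306 → advance +1; mR−mL=53/306 → turn +1·90°
n=3: pose=(7,-6,E); sL=40/289, sR=40/353; mL=-20/289, mR=40/353; mL+mR=4500/102017 → advance +1; mR−mL=18620/102017 → turn +1·90°
n=4: pose=(8,-6,N); sL=20/97, sR=20/109; mL=-10/97, mR=20/109; mL+mR=850/10573 → advance +1; mR−mL=3030/10573 → turn +1·90°
n=5: pose=(8,-5,W); sL=8/53, sR=8/41; mL=-4/53, mR=8/41; mL+mR=260/2173 → advance +1; mR−mL=588/2173 → turn +1·90°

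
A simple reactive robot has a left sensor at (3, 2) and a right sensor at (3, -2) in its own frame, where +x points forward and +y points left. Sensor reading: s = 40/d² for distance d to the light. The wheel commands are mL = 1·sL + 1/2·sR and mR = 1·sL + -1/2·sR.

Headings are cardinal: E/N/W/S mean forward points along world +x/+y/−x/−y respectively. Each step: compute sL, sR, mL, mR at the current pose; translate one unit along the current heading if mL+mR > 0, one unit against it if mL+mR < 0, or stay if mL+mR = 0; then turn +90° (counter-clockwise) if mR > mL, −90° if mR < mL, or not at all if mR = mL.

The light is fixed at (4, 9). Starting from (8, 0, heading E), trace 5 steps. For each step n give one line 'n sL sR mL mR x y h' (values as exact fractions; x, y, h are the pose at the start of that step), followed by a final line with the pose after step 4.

n=0: pose=(8,0,E); sL=20/49, sR=4/17; mL=438/833, mR=242/833; mL+mR=40/49 → advance +1; mR−mL=-4/17 → turn -1·90°
n=1: pose=(9,0,S); sL=40/193, sR=40/153; mL=9980/29529, mR=2260/29529; mL+mR=80/193 → advance +1; mR−mL=-40/153 → turn -1·90°
n=2: pose=(9,-1,W); sL=10/37, sR=10/17; mL=355/629, mR=-15/629; mL+mR=20/37 → advance +1; mR−mL=-10/17 → turn -1·90°
n=3: pose=(8,-1,N); sL=40/53, sR=8/17; mL=892/901, mR=468/901; mL+mR=80/53 → advance +1; mR−mL=-8/17 → turn -1·90°
n=4: pose=(8,0,E); sL=20/49, sR=4/17; mL=438/833, mR=242/833; mL+mR=40/49 → advance +1; mR−mL=-4/17 → turn -1·90°

0 20/49 4/17 438/833 242/833 8 0 E
1 40/193 40/153 9980/29529 2260/29529 9 0 S
2 10/37 10/17 355/629 -15/629 9 -1 W
3 40/53 8/17 892/901 468/901 8 -1 N
4 20/49 4/17 438/833 242/833 8 0 E
final 9 0 S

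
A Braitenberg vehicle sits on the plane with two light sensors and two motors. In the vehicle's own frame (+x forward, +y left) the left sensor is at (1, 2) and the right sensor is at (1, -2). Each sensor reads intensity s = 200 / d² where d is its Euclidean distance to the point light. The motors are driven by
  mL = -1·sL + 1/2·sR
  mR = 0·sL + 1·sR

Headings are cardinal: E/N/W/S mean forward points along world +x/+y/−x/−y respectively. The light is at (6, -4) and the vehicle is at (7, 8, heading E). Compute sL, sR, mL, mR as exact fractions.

1 25/13 -1/26 25/13

left sensor world pos  = (8, 10); dL² = 200
right sensor world pos = (8, 6); dR² = 104
sL = 200/200 = 1
sR = 200/104 = 25/13
mL = -1·sL + 1/2·sR = -1/26
mR = 0·sL + 1·sR = 25/13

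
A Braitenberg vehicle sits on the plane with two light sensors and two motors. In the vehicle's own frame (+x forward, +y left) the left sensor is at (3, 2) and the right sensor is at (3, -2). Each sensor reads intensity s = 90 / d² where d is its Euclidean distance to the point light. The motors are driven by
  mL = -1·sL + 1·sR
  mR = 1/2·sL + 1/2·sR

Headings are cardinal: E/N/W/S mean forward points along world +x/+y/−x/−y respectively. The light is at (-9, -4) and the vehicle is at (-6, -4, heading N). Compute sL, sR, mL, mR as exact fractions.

9 45/17 -108/17 99/17

left sensor world pos  = (-8, -1); dL² = 10
right sensor world pos = (-4, -1); dR² = 34
sL = 90/10 = 9
sR = 90/34 = 45/17
mL = -1·sL + 1·sR = -108/17
mR = 1/2·sL + 1/2·sR = 99/17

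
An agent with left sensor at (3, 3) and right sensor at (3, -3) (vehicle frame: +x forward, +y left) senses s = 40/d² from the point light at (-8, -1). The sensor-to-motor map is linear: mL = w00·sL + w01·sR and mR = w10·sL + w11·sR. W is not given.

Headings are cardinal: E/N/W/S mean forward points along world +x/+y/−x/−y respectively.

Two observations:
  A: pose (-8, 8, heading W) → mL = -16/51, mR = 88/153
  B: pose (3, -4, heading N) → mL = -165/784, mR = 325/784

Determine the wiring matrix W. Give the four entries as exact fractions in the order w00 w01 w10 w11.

obs A: pose=(-8,8,W) → sL=8/9, sR=40/153, mL=-16/51, mR=88/153
obs B: pose=(3,-4,N) → sL=5/8, sR=10/49, mL=-165/784, mR=325/784
sensor matrix S = [[8/9, 40/153], [5/8, 10/49]]; det S = 15/833
solve [mL_A; mL_B] = S·[w00; w01] and [mR_A; mR_B] = S·[w10; w11]:
  w00 = -1/2, w01 = 1/2, w10 = 1/2, w11 = 1/2

-1/2 1/2 1/2 1/2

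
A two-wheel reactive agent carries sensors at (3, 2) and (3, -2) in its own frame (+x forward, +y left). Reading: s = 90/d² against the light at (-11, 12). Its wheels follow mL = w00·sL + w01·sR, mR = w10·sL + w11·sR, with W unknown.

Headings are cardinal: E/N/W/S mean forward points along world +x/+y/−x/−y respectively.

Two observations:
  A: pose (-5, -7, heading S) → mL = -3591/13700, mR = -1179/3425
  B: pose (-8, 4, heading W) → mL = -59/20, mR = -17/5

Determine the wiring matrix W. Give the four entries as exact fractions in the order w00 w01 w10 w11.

obs A: pose=(-5,-7,S) → sL=45/274, sR=9/50, mL=-3591/13700, mR=-1179/3425
obs B: pose=(-8,4,W) → sL=9/10, sR=5/2, mL=-59/20, mR=-17/5
sensor matrix S = [[45/274, 9/50], [9/10, 5/2]]; det S = 4257/17125
solve [mL_A; mL_B] = S·[w00; w01] and [mR_A; mR_B] = S·[w10; w11]:
  w00 = -1/2, w01 = -1, w10 = -1, w11 = -1

-1/2 -1 -1 -1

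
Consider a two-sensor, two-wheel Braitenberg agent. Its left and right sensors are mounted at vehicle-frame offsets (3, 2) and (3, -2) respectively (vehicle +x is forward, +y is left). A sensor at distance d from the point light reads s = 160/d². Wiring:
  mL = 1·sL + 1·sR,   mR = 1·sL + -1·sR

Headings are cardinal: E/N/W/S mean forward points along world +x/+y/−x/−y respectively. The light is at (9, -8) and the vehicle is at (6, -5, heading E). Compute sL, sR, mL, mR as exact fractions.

left sensor world pos  = (9, -3); dL² = 25
right sensor world pos = (9, -7); dR² = 1
sL = 160/25 = 32/5
sR = 160/1 = 160
mL = 1·sL + 1·sR = 832/5
mR = 1·sL + -1·sR = -768/5

32/5 160 832/5 -768/5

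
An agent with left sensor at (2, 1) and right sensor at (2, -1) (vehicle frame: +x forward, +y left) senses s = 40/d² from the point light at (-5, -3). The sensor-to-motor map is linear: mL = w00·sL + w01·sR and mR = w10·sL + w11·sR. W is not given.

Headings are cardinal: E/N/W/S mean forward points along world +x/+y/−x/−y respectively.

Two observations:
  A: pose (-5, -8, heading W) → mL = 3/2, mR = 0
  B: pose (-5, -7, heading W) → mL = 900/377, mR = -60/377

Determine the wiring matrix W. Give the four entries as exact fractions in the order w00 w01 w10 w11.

obs A: pose=(-5,-8,W) → sL=1, sR=2, mL=3/2, mR=0
obs B: pose=(-5,-7,W) → sL=40/29, sR=40/13, mL=900/377, mR=-60/377
sensor matrix S = [[1, 2], [40/29, 40/13]]; det S = 120/377
solve [mL_A; mL_B] = S·[w00; w01] and [mR_A; mR_B] = S·[w10; w11]:
  w00 = -1/2, w01 = 1, w10 = 1, w11 = -1/2

-1/2 1 1 -1/2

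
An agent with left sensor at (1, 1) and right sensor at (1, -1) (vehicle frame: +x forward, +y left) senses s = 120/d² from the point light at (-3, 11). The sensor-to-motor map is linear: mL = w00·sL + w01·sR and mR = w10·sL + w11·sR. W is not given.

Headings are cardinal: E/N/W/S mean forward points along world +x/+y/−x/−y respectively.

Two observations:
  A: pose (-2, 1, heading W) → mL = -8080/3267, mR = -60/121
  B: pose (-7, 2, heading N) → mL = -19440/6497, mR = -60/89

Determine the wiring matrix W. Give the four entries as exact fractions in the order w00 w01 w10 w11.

-1 -1 -1/2 0

obs A: pose=(-2,1,W) → sL=120/121, sR=40/27, mL=-8080/3267, mR=-60/121
obs B: pose=(-7,2,N) → sL=120/89, sR=120/73, mL=-19440/6497, mR=-60/89
sensor matrix S = [[120/121, 40/27], [120/89, 120/73]]; det S = -2598400/7075233
solve [mL_A; mL_B] = S·[w00; w01] and [mR_A; mR_B] = S·[w10; w11]:
  w00 = -1, w01 = -1, w10 = -1/2, w11 = 0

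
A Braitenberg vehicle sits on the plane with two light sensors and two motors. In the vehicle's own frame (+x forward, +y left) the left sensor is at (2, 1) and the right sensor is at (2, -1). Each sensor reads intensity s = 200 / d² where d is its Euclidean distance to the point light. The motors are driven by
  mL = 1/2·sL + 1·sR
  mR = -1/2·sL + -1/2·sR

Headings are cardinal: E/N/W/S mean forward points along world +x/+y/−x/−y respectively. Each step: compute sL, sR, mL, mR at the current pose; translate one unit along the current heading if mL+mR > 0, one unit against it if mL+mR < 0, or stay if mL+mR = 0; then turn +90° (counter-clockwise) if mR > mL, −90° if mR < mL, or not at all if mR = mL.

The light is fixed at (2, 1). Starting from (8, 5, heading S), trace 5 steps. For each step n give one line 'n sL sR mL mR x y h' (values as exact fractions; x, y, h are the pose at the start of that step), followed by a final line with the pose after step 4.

0 200/53 200/29 13500/1537 -8200/1537 8 5 S
1 10 25/4 45/4 -65/8 8 4 W
2 200/41 200/61 14300/2501 -10200/2501 7 4 N
3 100/37 100/29 5150/1073 -3300/1073 7 5 E
4 200/53 200/29 13500/1537 -8200/1537 8 5 S
final 8 4 W

n=0: pose=(8,5,S); sL=200/53, sR=200/29; mL=13500/1537, mR=-8200/1537; mL+mR=100/29 → advance +1; mR−mL=-21700/1537 → turn -1·90°
n=1: pose=(8,4,W); sL=10, sR=25/4; mL=45/4, mR=-65/8; mL+mR=25/8 → advance +1; mR−mL=-155/8 → turn -1·90°
n=2: pose=(7,4,N); sL=200/41, sR=200/61; mL=14300/2501, mR=-10200/2501; mL+mR=100/61 → advance +1; mR−mL=-24500/2501 → turn -1·90°
n=3: pose=(7,5,E); sL=100/37, sR=100/29; mL=5150/1073, mR=-3300/1073; mL+mR=50/29 → advance +1; mR−mL=-8450/1073 → turn -1·90°
n=4: pose=(8,5,S); sL=200/53, sR=200/29; mL=13500/1537, mR=-8200/1537; mL+mR=100/29 → advance +1; mR−mL=-21700/1537 → turn -1·90°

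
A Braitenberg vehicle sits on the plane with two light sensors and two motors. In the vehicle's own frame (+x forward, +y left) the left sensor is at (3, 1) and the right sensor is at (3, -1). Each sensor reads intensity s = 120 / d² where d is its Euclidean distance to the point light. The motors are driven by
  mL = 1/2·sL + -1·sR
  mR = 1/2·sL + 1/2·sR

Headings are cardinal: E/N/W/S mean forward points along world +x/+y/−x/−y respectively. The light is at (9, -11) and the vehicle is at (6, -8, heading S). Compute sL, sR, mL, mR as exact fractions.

left sensor world pos  = (7, -11); dL² = 4
right sensor world pos = (5, -11); dR² = 16
sL = 120/4 = 30
sR = 120/16 = 15/2
mL = 1/2·sL + -1·sR = 15/2
mR = 1/2·sL + 1/2·sR = 75/4

30 15/2 15/2 75/4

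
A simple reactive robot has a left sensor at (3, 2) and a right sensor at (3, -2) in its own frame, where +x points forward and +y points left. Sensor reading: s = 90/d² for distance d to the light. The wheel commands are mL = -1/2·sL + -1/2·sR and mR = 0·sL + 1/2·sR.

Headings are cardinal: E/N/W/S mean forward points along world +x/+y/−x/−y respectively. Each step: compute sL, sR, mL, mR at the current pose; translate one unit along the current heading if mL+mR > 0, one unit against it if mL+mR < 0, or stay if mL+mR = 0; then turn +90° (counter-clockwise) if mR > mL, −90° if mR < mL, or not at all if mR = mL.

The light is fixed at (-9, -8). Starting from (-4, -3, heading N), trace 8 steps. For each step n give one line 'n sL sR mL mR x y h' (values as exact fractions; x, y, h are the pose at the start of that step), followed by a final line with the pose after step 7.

n=0: pose=(-4,-3,N); sL=90/73, sR=90/113; mL=-8370/8249, mR=45/113; mL+mR=-45/73 → advance -1; mR−mL=11655/8249 → turn +1·90°
n=1: pose=(-4,-4,W); sL=45/4, sR=9/4; mL=-27/4, mR=9/8; mL+mR=-45/8 → advance -1; mR−mL=63/8 → turn +1·90°
n=2: pose=(-3,-4,S); sL=18/13, sR=90/17; mL=-738/221, mR=45/17; mL+mR=-9/13 → advance -1; mR−mL=1323/221 → turn +1·90°
n=3: pose=(-3,-3,E); sL=9/13, sR=1; mL=-11/13, mR=1/2; mL+mR=-9/26 → advance -1; mR−mL=35/26 → turn +1·90°
n=4: pose=(-4,-3,N); sL=90/73, sR=90/113; mL=-8370/8249, mR=45/113; mL+mR=-45/73 → advance -1; mR−mL=11655/8249 → turn +1·90°
n=5: pose=(-4,-4,W); sL=45/4, sR=9/4; mL=-27/4, mR=9/8; mL+mR=-45/8 → advance -1; mR−mL=63/8 → turn +1·90°
n=6: pose=(-3,-4,S); sL=18/13, sR=90/17; mL=-738/221, mR=45/17; mL+mR=-9/13 → advance -1; mR−mL=1323/221 → turn +1·90°
n=7: pose=(-3,-3,E); sL=9/13, sR=1; mL=-11/13, mR=1/2; mL+mR=-9/26 → advance -1; mR−mL=35/26 → turn +1·90°

0 90/73 90/113 -8370/8249 45/113 -4 -3 N
1 45/4 9/4 -27/4 9/8 -4 -4 W
2 18/13 90/17 -738/221 45/17 -3 -4 S
3 9/13 1 -11/13 1/2 -3 -3 E
4 90/73 90/113 -8370/8249 45/113 -4 -3 N
5 45/4 9/4 -27/4 9/8 -4 -4 W
6 18/13 90/17 -738/221 45/17 -3 -4 S
7 9/13 1 -11/13 1/2 -3 -3 E
final -4 -3 N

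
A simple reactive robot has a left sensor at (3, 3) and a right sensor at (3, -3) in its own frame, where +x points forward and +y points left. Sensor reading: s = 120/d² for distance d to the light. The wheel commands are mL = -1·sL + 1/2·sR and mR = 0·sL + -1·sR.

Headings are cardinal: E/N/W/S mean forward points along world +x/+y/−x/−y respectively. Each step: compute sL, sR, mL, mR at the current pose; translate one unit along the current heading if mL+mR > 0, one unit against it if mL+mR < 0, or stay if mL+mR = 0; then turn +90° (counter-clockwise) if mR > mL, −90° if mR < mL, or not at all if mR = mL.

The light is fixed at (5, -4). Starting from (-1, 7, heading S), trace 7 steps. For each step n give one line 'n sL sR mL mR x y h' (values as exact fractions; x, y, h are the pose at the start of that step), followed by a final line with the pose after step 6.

0 120/73 24/29 -2604/2117 -24/29 -1 7 S
1 20/39 4/3 2/13 -4/3 -1 8 E
2 120/97 120/181 -15900/17557 -120/181 -2 8 S
3 15/34 30/29 75/986 -30/29 -2 9 E
4 24/25 120/221 -3804/5525 -120/221 -3 9 S
5 60/157 60/73 330/11461 -60/73 -3 10 E
6 120/157 24/53 -4476/8321 -24/53 -4 10 S
final -4 11 E

n=0: pose=(-1,7,S); sL=120/73, sR=24/29; mL=-2604/2117, mR=-24/29; mL+mR=-4356/2117 → advance -1; mR−mL=852/2117 → turn +1·90°
n=1: pose=(-1,8,E); sL=20/39, sR=4/3; mL=2/13, mR=-4/3; mL+mR=-46/39 → advance -1; mR−mL=-58/39 → turn -1·90°
n=2: pose=(-2,8,S); sL=120/97, sR=120/181; mL=-15900/17557, mR=-120/181; mL+mR=-27540/17557 → advance -1; mR−mL=4260/17557 → turn +1·90°
n=3: pose=(-2,9,E); sL=15/34, sR=30/29; mL=75/986, mR=-30/29; mL+mR=-945/986 → advance -1; mR−mL=-1095/986 → turn -1·90°
n=4: pose=(-3,9,S); sL=24/25, sR=120/221; mL=-3804/5525, mR=-120/221; mL+mR=-6804/5525 → advance -1; mR−mL=804/5525 → turn +1·90°
n=5: pose=(-3,10,E); sL=60/157, sR=60/73; mL=330/11461, mR=-60/73; mL+mR=-9090/11461 → advance -1; mR−mL=-9750/11461 → turn -1·90°
n=6: pose=(-4,10,S); sL=120/157, sR=24/53; mL=-4476/8321, mR=-24/53; mL+mR=-8244/8321 → advance -1; mR−mL=708/8321 → turn +1·90°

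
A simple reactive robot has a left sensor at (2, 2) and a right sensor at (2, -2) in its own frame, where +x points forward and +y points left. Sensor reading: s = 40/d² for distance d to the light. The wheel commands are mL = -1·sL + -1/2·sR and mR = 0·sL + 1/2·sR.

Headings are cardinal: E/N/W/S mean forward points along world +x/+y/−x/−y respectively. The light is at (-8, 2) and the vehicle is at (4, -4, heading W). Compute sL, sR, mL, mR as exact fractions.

left sensor world pos  = (2, -6); dL² = 164
right sensor world pos = (2, -2); dR² = 116
sL = 40/164 = 10/41
sR = 40/116 = 10/29
mL = -1·sL + -1/2·sR = -495/1189
mR = 0·sL + 1/2·sR = 5/29

10/41 10/29 -495/1189 5/29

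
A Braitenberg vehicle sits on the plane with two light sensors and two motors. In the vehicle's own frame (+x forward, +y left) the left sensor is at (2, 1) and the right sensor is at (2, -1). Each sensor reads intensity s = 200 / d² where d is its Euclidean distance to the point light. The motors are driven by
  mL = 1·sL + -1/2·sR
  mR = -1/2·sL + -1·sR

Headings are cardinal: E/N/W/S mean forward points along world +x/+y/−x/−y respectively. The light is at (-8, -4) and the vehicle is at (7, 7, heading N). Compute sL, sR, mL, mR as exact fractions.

40/73 8/17 388/1241 -924/1241

left sensor world pos  = (6, 9); dL² = 365
right sensor world pos = (8, 9); dR² = 425
sL = 200/365 = 40/73
sR = 200/425 = 8/17
mL = 1·sL + -1/2·sR = 388/1241
mR = -1/2·sL + -1·sR = -924/1241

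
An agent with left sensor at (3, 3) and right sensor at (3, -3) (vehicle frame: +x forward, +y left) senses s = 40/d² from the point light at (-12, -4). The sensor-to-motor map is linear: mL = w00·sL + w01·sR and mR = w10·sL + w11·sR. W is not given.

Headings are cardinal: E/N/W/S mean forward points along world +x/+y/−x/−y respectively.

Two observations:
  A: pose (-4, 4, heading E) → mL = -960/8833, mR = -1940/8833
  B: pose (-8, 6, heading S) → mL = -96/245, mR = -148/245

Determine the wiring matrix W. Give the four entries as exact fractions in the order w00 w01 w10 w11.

obs A: pose=(-4,4,E) → sL=20/121, sR=20/73, mL=-960/8833, mR=-1940/8833
obs B: pose=(-8,6,S) → sL=20/49, sR=4/5, mL=-96/245, mR=-148/245
sensor matrix S = [[20/121, 20/73], [20/49, 4/5]]; det S = 8832/432817
solve [mL_A; mL_B] = S·[w00; w01] and [mR_A; mR_B] = S·[w10; w11]:
  w00 = 1, w01 = -1, w10 = -1/2, w11 = -1/2

1 -1 -1/2 -1/2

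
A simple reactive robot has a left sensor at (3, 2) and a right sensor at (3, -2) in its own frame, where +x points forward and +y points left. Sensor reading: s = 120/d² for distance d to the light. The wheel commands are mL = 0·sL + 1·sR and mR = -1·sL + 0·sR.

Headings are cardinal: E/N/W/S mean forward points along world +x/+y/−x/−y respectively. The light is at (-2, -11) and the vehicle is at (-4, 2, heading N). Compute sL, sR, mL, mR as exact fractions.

15/34 15/32 15/32 -15/34

left sensor world pos  = (-6, 5); dL² = 272
right sensor world pos = (-2, 5); dR² = 256
sL = 120/272 = 15/34
sR = 120/256 = 15/32
mL = 0·sL + 1·sR = 15/32
mR = -1·sL + 0·sR = -15/34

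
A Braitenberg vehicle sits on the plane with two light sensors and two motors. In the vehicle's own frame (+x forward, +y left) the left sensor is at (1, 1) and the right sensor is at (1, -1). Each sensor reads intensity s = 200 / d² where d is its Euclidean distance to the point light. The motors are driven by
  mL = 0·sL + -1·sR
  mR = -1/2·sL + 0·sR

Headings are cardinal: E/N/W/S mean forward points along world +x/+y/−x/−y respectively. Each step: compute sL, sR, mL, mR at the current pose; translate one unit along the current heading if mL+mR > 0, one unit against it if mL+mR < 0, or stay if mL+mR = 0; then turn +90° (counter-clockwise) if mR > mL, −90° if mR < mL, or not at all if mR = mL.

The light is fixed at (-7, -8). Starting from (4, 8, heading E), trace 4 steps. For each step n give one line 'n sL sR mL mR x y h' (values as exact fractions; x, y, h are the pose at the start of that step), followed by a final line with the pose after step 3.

0 200/433 200/369 -200/369 -100/433 4 8 E
1 20/37 20/41 -20/41 -10/37 3 8 N
2 200/277 200/337 -200/337 -100/277 3 7 W
3 10/17 25/37 -25/37 -5/17 4 7 S
final 4 8 E

n=0: pose=(4,8,E); sL=200/433, sR=200/369; mL=-200/369, mR=-100/433; mL+mR=-123500/159777 → advance -1; mR−mL=49700/159777 → turn +1·90°
n=1: pose=(3,8,N); sL=20/37, sR=20/41; mL=-20/41, mR=-10/37; mL+mR=-1150/1517 → advance -1; mR−mL=330/1517 → turn +1·90°
n=2: pose=(3,7,W); sL=200/277, sR=200/337; mL=-200/337, mR=-100/277; mL+mR=-89100/93349 → advance -1; mR−mL=21700/93349 → turn +1·90°
n=3: pose=(4,7,S); sL=10/17, sR=25/37; mL=-25/37, mR=-5/17; mL+mR=-610/629 → advance -1; mR−mL=240/629 → turn +1·90°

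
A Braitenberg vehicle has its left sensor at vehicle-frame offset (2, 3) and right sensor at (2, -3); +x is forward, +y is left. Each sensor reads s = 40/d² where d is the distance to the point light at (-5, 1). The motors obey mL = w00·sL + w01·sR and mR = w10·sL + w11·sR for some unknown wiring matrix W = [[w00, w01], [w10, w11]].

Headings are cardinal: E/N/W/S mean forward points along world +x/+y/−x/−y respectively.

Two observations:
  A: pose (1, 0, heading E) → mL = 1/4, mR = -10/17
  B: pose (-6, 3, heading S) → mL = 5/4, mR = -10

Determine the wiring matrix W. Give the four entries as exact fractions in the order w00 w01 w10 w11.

obs A: pose=(1,0,E) → sL=10/17, sR=1/2, mL=1/4, mR=-10/17
obs B: pose=(-6,3,S) → sL=10, sR=5/2, mL=5/4, mR=-10
sensor matrix S = [[10/17, 1/2], [10, 5/2]]; det S = -60/17
solve [mL_A; mL_B] = S·[w00; w01] and [mR_A; mR_B] = S·[w10; w11]:
  w00 = 0, w01 = 1/2, w10 = -1, w11 = 0

0 1/2 -1 0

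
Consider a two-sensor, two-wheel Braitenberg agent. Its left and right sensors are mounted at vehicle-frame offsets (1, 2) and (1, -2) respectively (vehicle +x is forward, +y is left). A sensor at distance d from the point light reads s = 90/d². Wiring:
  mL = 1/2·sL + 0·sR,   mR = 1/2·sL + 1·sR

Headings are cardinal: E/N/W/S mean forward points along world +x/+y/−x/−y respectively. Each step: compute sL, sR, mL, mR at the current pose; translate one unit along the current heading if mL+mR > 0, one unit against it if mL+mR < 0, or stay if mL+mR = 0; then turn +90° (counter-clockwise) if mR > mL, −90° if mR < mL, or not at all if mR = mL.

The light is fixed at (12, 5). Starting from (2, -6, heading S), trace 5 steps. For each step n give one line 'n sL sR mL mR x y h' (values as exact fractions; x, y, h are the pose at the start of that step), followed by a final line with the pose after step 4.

n=0: pose=(2,-6,S); sL=45/104, sR=5/16; mL=45/208, mR=55/104; mL+mR=155/208 → advance +1; mR−mL=5/16 → turn +1·90°
n=1: pose=(2,-7,E); sL=90/181, sR=90/277; mL=45/181, mR=28755/50137; mL+mR=41220/50137 → advance +1; mR−mL=90/277 → turn +1·90°
n=2: pose=(3,-7,N); sL=45/121, sR=9/17; mL=45/242, mR=2943/4114; mL+mR=1854/2057 → advance +1; mR−mL=9/17 → turn +1·90°
n=3: pose=(3,-6,W); sL=90/269, sR=90/181; mL=45/269, mR=32355/48689; mL+mR=40500/48689 → advance +1; mR−mL=90/181 → turn +1·90°
n=4: pose=(2,-6,S); sL=45/104, sR=5/16; mL=45/208, mR=55/104; mL+mR=155/208 → advance +1; mR−mL=5/16 → turn +1·90°

0 45/104 5/16 45/208 55/104 2 -6 S
1 90/181 90/277 45/181 28755/50137 2 -7 E
2 45/121 9/17 45/242 2943/4114 3 -7 N
3 90/269 90/181 45/269 32355/48689 3 -6 W
4 45/104 5/16 45/208 55/104 2 -6 S
final 2 -7 E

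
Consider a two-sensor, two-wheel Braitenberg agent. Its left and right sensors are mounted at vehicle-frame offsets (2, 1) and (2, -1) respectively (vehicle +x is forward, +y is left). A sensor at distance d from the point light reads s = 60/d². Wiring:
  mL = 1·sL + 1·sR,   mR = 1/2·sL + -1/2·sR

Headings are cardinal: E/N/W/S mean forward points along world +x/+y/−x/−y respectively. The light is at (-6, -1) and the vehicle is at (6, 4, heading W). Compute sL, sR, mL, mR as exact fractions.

15/29 15/34 945/986 75/1972

left sensor world pos  = (4, 3); dL² = 116
right sensor world pos = (4, 5); dR² = 136
sL = 60/116 = 15/29
sR = 60/136 = 15/34
mL = 1·sL + 1·sR = 945/986
mR = 1/2·sL + -1/2·sR = 75/1972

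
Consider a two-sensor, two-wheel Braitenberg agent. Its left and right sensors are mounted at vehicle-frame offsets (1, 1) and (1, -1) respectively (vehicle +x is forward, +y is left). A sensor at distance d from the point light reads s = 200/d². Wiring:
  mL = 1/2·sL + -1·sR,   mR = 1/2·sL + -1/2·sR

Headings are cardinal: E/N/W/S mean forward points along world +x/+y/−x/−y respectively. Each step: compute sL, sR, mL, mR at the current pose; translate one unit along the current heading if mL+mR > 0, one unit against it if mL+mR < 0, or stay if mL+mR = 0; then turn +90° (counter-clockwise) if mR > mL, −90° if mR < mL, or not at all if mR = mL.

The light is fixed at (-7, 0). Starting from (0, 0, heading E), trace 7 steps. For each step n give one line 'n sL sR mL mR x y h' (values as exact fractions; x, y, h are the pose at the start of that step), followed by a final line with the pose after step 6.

0 40/13 40/13 -20/13 0 0 0 E
1 100/13 4 -2/13 24/13 -1 0 N
2 8 200/29 -84/29 16/29 -1 1 W
3 25/8 50/9 -575/144 -175/144 0 1 S
4 200/73 40/13 -1620/949 -160/949 0 2 E
5 100/17 100/29 -250/493 600/493 -1 2 N
6 200/29 200/41 -1700/1189 1200/1189 -1 3 W
final 0 3 S

n=0: pose=(0,0,E); sL=40/13, sR=40/13; mL=-20/13, mR=0; mL+mR=-20/13 → advance -1; mR−mL=20/13 → turn +1·90°
n=1: pose=(-1,0,N); sL=100/13, sR=4; mL=-2/13, mR=24/13; mL+mR=22/13 → advance +1; mR−mL=2 → turn +1·90°
n=2: pose=(-1,1,W); sL=8, sR=200/29; mL=-84/29, mR=16/29; mL+mR=-68/29 → advance -1; mR−mL=100/29 → turn +1·90°
n=3: pose=(0,1,S); sL=25/8, sR=50/9; mL=-575/144, mR=-175/144; mL+mR=-125/24 → advance -1; mR−mL=25/9 → turn +1·90°
n=4: pose=(0,2,E); sL=200/73, sR=40/13; mL=-1620/949, mR=-160/949; mL+mR=-1780/949 → advance -1; mR−mL=20/13 → turn +1·90°
n=5: pose=(-1,2,N); sL=100/17, sR=100/29; mL=-250/493, mR=600/493; mL+mR=350/493 → advance +1; mR−mL=50/29 → turn +1·90°
n=6: pose=(-1,3,W); sL=200/29, sR=200/41; mL=-1700/1189, mR=1200/1189; mL+mR=-500/1189 → advance -1; mR−mL=100/41 → turn +1·90°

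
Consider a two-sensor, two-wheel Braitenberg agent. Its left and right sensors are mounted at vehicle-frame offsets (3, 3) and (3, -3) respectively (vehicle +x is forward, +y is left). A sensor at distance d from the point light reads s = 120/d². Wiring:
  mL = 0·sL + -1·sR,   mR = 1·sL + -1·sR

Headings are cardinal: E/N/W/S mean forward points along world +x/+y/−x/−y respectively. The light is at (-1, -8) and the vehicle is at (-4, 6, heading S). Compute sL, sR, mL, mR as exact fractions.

120/121 120/157 -120/157 4320/18997

left sensor world pos  = (-1, 3); dL² = 121
right sensor world pos = (-7, 3); dR² = 157
sL = 120/121 = 120/121
sR = 120/157 = 120/157
mL = 0·sL + -1·sR = -120/157
mR = 1·sL + -1·sR = 4320/18997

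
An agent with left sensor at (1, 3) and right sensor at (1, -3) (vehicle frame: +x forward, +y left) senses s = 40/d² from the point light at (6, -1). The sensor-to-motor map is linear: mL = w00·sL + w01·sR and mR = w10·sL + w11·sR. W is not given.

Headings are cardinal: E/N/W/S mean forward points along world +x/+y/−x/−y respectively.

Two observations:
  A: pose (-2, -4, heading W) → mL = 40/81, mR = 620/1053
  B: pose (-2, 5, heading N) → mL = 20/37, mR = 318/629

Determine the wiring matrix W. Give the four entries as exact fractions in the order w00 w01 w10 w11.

0 1 1 1/2

obs A: pose=(-2,-4,W) → sL=40/117, sR=40/81, mL=40/81, mR=620/1053
obs B: pose=(-2,5,N) → sL=4/17, sR=20/37, mL=20/37, mR=318/629
sensor matrix S = [[40/117, 40/81], [4/17, 20/37]]; det S = 45440/662337
solve [mL_A; mL_B] = S·[w00; w01] and [mR_A; mR_B] = S·[w10; w11]:
  w00 = 0, w01 = 1, w10 = 1, w11 = 1/2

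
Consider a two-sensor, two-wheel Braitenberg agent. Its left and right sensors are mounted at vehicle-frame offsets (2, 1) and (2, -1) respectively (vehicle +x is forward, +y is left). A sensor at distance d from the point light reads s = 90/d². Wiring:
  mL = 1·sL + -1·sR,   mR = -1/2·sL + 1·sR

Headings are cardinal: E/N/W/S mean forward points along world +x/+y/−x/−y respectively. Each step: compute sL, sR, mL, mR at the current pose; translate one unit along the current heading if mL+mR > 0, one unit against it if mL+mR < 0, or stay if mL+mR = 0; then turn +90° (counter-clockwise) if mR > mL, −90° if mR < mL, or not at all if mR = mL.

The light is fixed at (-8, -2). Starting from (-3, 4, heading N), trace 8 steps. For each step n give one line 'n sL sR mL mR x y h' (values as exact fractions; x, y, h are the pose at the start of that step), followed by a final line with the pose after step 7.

n=0: pose=(-3,4,N); sL=9/8, sR=9/10; mL=9/40, mR=27/80; mL+mR=9/16 → advance +1; mR−mL=9/80 → turn +1·90°
n=1: pose=(-3,5,W); sL=2, sR=90/73; mL=56/73, mR=17/73; mL+mR=1 → advance +1; mR−mL=-39/73 → turn -1·90°
n=2: pose=(-4,5,N); sL=1, sR=45/53; mL=8/53, mR=37/106; mL+mR=1/2 → advance +1; mR−mL=21/106 → turn +1·90°
n=3: pose=(-4,6,W); sL=90/53, sR=18/17; mL=576/901, mR=189/901; mL+mR=45/53 → advance +1; mR−mL=-387/901 → turn -1·90°
n=4: pose=(-5,6,N); sL=45/52, sR=45/58; mL=135/1508, mR=1035/3016; mL+mR=45/104 → advance +1; mR−mL=765/3016 → turn +1·90°
n=5: pose=(-5,7,W); sL=18/13, sR=90/101; mL=648/1313, mR=261/1313; mL+mR=9/13 → advance +1; mR−mL=-387/1313 → turn -1·90°
n=6: pose=(-6,7,N); sL=45/61, sR=9/13; mL=36/793, mR=513/1586; mL+mR=45/122 → advance +1; mR−mL=441/1586 → turn +1·90°
n=7: pose=(-6,8,W); sL=10/9, sR=90/121; mL=400/1089, mR=205/1089; mL+mR=5/9 → advance +1; mR−mL=-65/363 → turn -1·90°

0 9/8 9/10 9/40 27/80 -3 4 N
1 2 90/73 56/73 17/73 -3 5 W
2 1 45/53 8/53 37/106 -4 5 N
3 90/53 18/17 576/901 189/901 -4 6 W
4 45/52 45/58 135/1508 1035/3016 -5 6 N
5 18/13 90/101 648/1313 261/1313 -5 7 W
6 45/61 9/13 36/793 513/1586 -6 7 N
7 10/9 90/121 400/1089 205/1089 -6 8 W
final -7 8 N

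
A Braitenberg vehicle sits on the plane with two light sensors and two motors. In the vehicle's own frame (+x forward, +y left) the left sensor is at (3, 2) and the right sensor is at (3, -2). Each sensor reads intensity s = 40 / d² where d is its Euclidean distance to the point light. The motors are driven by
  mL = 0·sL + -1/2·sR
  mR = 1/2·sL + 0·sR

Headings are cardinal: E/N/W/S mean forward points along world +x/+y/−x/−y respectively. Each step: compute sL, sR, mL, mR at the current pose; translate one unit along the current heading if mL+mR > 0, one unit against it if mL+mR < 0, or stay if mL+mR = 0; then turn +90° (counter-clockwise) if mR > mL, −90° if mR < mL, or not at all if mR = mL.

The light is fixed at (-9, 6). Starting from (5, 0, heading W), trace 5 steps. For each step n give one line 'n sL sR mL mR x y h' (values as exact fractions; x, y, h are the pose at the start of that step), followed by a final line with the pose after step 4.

0 8/37 40/137 -20/137 4/37 5 0 W
1 4/37 4/25 -2/25 2/37 6 0 S
2 40/333 40/373 -20/373 20/333 6 1 E
3 1/5 5/41 -5/82 1/10 7 1 N
4 8/41 40/173 -20/173 4/41 7 2 W
final 8 2 S

n=0: pose=(5,0,W); sL=8/37, sR=40/137; mL=-20/137, mR=4/37; mL+mR=-192/5069 → advance -1; mR−mL=1288/5069 → turn +1·90°
n=1: pose=(6,0,S); sL=4/37, sR=4/25; mL=-2/25, mR=2/37; mL+mR=-24/925 → advance -1; mR−mL=124/925 → turn +1·90°
n=2: pose=(6,1,E); sL=40/333, sR=40/373; mL=-20/373, mR=20/333; mL+mR=800/124209 → advance +1; mR−mL=14120/124209 → turn +1·90°
n=3: pose=(7,1,N); sL=1/5, sR=5/41; mL=-5/82, mR=1/10; mL+mR=8/205 → advance +1; mR−mL=33/205 → turn +1·90°
n=4: pose=(7,2,W); sL=8/41, sR=40/173; mL=-20/173, mR=4/41; mL+mR=-128/7093 → advance -1; mR−mL=1512/7093 → turn +1·90°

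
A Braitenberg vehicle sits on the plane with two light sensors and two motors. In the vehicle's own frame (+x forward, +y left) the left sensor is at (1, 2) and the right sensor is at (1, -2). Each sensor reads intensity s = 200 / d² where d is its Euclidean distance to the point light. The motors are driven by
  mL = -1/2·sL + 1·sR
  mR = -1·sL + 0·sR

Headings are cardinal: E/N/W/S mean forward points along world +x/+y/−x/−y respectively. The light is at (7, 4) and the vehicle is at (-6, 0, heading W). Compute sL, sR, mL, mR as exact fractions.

left sensor world pos  = (-7, -2); dL² = 232
right sensor world pos = (-7, 2); dR² = 200
sL = 200/232 = 25/29
sR = 200/200 = 1
mL = -1/2·sL + 1·sR = 33/58
mR = -1·sL + 0·sR = -25/29

25/29 1 33/58 -25/29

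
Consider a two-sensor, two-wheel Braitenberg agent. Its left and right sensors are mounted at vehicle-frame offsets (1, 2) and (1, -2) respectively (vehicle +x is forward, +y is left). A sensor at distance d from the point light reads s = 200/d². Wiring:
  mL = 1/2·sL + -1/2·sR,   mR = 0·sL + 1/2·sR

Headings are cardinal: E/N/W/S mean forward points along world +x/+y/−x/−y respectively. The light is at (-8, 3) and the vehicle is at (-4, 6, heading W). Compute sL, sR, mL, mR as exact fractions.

left sensor world pos  = (-5, 4); dL² = 10
right sensor world pos = (-5, 8); dR² = 34
sL = 200/10 = 20
sR = 200/34 = 100/17
mL = 1/2·sL + -1/2·sR = 120/17
mR = 0·sL + 1/2·sR = 50/17

20 100/17 120/17 50/17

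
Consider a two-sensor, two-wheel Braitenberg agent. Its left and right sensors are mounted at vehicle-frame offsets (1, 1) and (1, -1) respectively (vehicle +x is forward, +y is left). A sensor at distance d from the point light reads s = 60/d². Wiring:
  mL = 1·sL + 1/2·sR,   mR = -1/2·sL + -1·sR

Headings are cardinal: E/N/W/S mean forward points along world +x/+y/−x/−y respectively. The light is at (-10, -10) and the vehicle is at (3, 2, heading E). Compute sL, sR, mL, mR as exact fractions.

left sensor world pos  = (4, 3); dL² = 365
right sensor world pos = (4, 1); dR² = 317
sL = 60/365 = 12/73
sR = 60/317 = 60/317
mL = 1·sL + 1/2·sR = 5994/23141
mR = -1/2·sL + -1·sR = -6282/23141

12/73 60/317 5994/23141 -6282/23141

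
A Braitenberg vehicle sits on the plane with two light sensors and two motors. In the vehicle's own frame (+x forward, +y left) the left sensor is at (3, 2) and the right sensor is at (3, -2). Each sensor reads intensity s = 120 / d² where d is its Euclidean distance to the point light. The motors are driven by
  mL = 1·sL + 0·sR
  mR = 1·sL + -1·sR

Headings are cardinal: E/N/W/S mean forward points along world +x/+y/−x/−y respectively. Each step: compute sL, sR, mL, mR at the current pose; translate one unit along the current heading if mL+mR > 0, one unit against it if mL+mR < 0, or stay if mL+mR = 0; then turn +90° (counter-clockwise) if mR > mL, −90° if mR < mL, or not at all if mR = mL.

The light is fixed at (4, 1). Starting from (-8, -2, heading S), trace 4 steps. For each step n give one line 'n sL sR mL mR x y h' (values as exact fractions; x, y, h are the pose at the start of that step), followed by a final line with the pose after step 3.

n=0: pose=(-8,-2,S); sL=15/17, sR=15/29; mL=15/17, mR=180/493; mL+mR=615/493 → advance +1; mR−mL=-15/29 → turn -1·90°
n=1: pose=(-8,-3,W); sL=40/87, sR=120/229; mL=40/87, mR=-1280/19923; mL+mR=7880/19923 → advance +1; mR−mL=-120/229 → turn -1·90°
n=2: pose=(-9,-3,N); sL=60/113, sR=60/61; mL=60/113, mR=-3120/6893; mL+mR=540/6893 → advance +1; mR−mL=-60/61 → turn -1·90°
n=3: pose=(-9,-2,E); sL=120/101, sR=24/25; mL=120/101, mR=576/2525; mL+mR=3576/2525 → advance +1; mR−mL=-24/25 → turn -1·90°

0 15/17 15/29 15/17 180/493 -8 -2 S
1 40/87 120/229 40/87 -1280/19923 -8 -3 W
2 60/113 60/61 60/113 -3120/6893 -9 -3 N
3 120/101 24/25 120/101 576/2525 -9 -2 E
final -8 -2 S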